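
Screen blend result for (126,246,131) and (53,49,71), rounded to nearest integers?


Screen: C = 255 - (255-A)×(255-B)/255, rounded to nearest integer
R: 255 - (255-126)×(255-53)/255 = 255 - 26058/255 ≈ 255 - 102.188 = 152.812 → 153
G: 255 - (255-246)×(255-49)/255 = 255 - 1854/255 ≈ 255 - 7.271 = 247.729 → 248
B: 255 - (255-131)×(255-71)/255 = 255 - 22816/255 ≈ 255 - 89.475 = 165.525 → 166
= RGB(153, 248, 166)


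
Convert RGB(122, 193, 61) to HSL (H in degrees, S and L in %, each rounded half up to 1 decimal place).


Normalize: R'=122/255≈0.4784, G'=193/255≈0.7569, B'=61/255≈0.2392
Max=193/255, Min=61/255, Δ=Max-Min=132/255
L = (Max+Min)/2 = (193+61)/510 = 254/510 = 0.49803… → L = 49.8%
L ≤ 0.5 → S = Δ/(Max+Min) = 132/(193+61) = 132/254 = 0.51968… → S = 52.0%
(the 1/255 factors cancel in S and H, so raw channel differences can be used)
Max is G' → H = 60 × ((B-R)/Δ + 2) = 60 × ((61-122)/132 + 2)
  -61/132 + 2 = -0.4621… + 2 = 1.5378…
  H = 60 × 1.5378… = 92.272…° → H = 92.3°
= HSL(92.3°, 52.0%, 49.8%)


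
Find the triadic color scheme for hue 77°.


Triadic: equally spaced at 120° intervals
H1 = 77°
H2 = (77 + 120) mod 360 = 197°
H3 = (77 + 240) mod 360 = 317°
Triadic = 77°, 197°, 317°


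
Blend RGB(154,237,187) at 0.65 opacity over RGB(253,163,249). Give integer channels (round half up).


C = α×F + (1-α)×B, with 1-α = 0.35
R: 0.65×154 + 0.35×253 = 100.10 + 88.55 = 188.65 → 189
G: 0.65×237 + 0.35×163 = 154.05 + 57.05 = 211.10 → 211
B: 0.65×187 + 0.35×249 = 121.55 + 87.15 = 208.70 → 209
= RGB(189, 211, 209)


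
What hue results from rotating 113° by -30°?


New hue = (H + rotation) mod 360
New hue = (113 -30) mod 360
= 83 mod 360
= 83°


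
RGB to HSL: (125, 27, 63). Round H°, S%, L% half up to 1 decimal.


Normalize: R'=125/255≈0.4902, G'=27/255≈0.1059, B'=63/255≈0.2471
Max=125/255, Min=27/255, Δ=Max-Min=98/255
L = (Max+Min)/2 = (125+27)/510 = 152/510 = 0.29803… → L = 29.8%
L ≤ 0.5 → S = Δ/(Max+Min) = 98/(125+27) = 98/152 = 0.64473… → S = 64.5%
(the 1/255 factors cancel in S and H, so raw channel differences can be used)
Max is R' → H = 60 × (((G-B)/Δ) mod 6) = 60 × (((27-63)/98) mod 6)
  (-36)/98 = -0.3673…; negative, so add 6 → 5.6326…
  H = 60 × 5.6326… = 337.959…° → H = 338.0°
= HSL(338.0°, 64.5%, 29.8%)


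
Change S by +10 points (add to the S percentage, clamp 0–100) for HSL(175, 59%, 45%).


Original S = 59%
Adjustment = +10 percentage points
New S = 59 + (10) = 69
Clamp to [0, 100] → 69
= HSL(175°, 69%, 45%)


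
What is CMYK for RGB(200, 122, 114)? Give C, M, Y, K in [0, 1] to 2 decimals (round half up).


R'=200/255≈0.7843, G'=122/255≈0.4784, B'=114/255≈0.4471
K = 1 - max(R',G',B') = 1 - 200/255 = 55/255 = 0.21568… → 0.22
(1-R'-K)/(1-K) simplifies to (max-R)/max with max = 200:
C = (200-200)/200 = 0/200 = 0 → 0.00
M = (200-122)/200 = 78/200 = 0.39 → 0.39
Y = (200-114)/200 = 86/200 = 0.43 → 0.43
= CMYK(0.00, 0.39, 0.43, 0.22)


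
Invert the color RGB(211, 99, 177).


Invert: (255-R, 255-G, 255-B)
R: 255-211 = 44
G: 255-99 = 156
B: 255-177 = 78
= RGB(44, 156, 78)


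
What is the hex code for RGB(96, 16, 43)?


R = 96 → 60 (hex)
G = 16 → 10 (hex)
B = 43 → 2B (hex)
Hex = #60102B


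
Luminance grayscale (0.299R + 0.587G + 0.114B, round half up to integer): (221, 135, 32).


Gray = 0.299×R + 0.587×G + 0.114×B
Gray = 0.299×221 + 0.587×135 + 0.114×32
Gray = 66.079 + 79.245 + 3.648
Gray = 148.972 → round half up → 149
Gray = 149


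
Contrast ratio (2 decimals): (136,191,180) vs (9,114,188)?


Linearize each sRGB channel c=v/255: c/12.92 if c ≤ 0.04045 else ((c+0.055)/1.055)^2.4
L = 0.2126×R_lin + 0.7152×G_lin + 0.0722×B_lin
Color 1 (136,191,180):
  R=136: 136/255≈0.5333 > 0.04045 → ((0.5333+0.055)/1.055)^2.4 ≈ 0.24620
  G=191: 191/255≈0.7490 > 0.04045 → ((0.7490+0.055)/1.055)^2.4 ≈ 0.52100
  B=180: 180/255≈0.7059 > 0.04045 → ((0.7059+0.055)/1.055)^2.4 ≈ 0.45641
  L1 = 0.2126×0.24620 + 0.7152×0.52100 + 0.0722×0.45641 ≈ 0.45791
Color 2 (9,114,188):
  R=9: 9/255≈0.0353 ≤ 0.04045 → 0.0353/12.92 ≈ 0.00273
  G=114: 114/255≈0.4471 > 0.04045 → ((0.4471+0.055)/1.055)^2.4 ≈ 0.16827
  B=188: 188/255≈0.7373 > 0.04045 → ((0.7373+0.055)/1.055)^2.4 ≈ 0.50289
  L2 = 0.2126×0.00273 + 0.7152×0.16827 + 0.0722×0.50289 ≈ 0.15724
Lighter = 0.45791, Darker = 0.15724
Ratio = (L_lighter + 0.05) / (L_darker + 0.05)
Ratio = (0.45791 + 0.05) / (0.15724 + 0.05) = 0.50791 / 0.20724 ≈ 2.4509
Ratio ≈ 2.45:1


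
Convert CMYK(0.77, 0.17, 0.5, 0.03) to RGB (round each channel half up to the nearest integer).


R = 255 × (1-C) × (1-K) = 255 × 0.23 × 0.97 = 56.8905 → 57
G = 255 × (1-M) × (1-K) = 255 × 0.83 × 0.97 = 205.3005 → 205
B = 255 × (1-Y) × (1-K) = 255 × 0.50 × 0.97 = 123.675 → 124
= RGB(57, 205, 124)


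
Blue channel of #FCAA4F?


Color: #FCAA4F
R = FC = 252
G = AA = 170
B = 4F = 79
Blue = 79


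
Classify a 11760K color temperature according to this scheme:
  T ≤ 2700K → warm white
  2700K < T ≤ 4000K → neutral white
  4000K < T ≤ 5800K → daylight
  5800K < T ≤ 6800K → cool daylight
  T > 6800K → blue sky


Temperature: 11760K
11760K > 6800K → blue sky
Classification: blue sky


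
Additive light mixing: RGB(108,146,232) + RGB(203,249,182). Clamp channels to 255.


Additive: each channel = min(255, C₁+C₂)
R: 108+203 = 311 → 255
G: 146+249 = 395 → 255
B: 232+182 = 414 → 255
= RGB(255, 255, 255)


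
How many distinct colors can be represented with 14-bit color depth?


Colors = 2^bits = 2^14
= 16,384 colors


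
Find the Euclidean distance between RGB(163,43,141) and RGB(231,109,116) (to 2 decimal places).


d = √[(R₁-R₂)² + (G₁-G₂)² + (B₁-B₂)²]
d = √[(163-231)² + (43-109)² + (141-116)²]
d = √[4624 + 4356 + 625]
d = √9605
d ≈ 98.01


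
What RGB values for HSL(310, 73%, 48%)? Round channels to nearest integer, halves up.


H=310°, S=0.73, L=0.48
C = (1-|2L-1|)×S = (1-|-0.04|)×0.73 = 0.7008
H' = H/60 = 310/60 ≈ 5.1667; X = C×(1-|H' mod 2 - 1|) = 0.584
m = L - C/2 = 0.48 - 0.3504 = 0.1296
Sector ⌊H'⌋ = 5 → (R',G',B') = (0.7008, 0.0, 0.584)
RGB = ((R'+m)×255, (G'+m)×255, (B'+m)×255) = (211.752, 33.048, 181.968)
Round half up → RGB(212, 33, 182)


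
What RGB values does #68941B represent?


68 → 104 (R)
94 → 148 (G)
1B → 27 (B)
= RGB(104, 148, 27)


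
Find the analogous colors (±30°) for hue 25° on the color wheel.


Base hue: 25°
Left analog: (25 - 30) mod 360 = 355°
Right analog: (25 + 30) mod 360 = 55°
Analogous hues = 355° and 55°


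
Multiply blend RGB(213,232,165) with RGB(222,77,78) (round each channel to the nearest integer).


Multiply: C = A×B/255, rounded to nearest integer
R: 213×222/255 = 47286/255 ≈ 185.435 → 185
G: 232×77/255 = 17864/255 ≈ 70.055 → 70
B: 165×78/255 = 12870/255 ≈ 50.471 → 50
= RGB(185, 70, 50)


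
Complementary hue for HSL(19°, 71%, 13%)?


Complement = opposite side of color wheel = hue + 180°
H' = (19 + 180) mod 360 = 199°
S and L unchanged.
= HSL(199°, 71%, 13%)


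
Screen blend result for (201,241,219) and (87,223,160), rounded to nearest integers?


Screen: C = 255 - (255-A)×(255-B)/255, rounded to nearest integer
R: 255 - (255-201)×(255-87)/255 = 255 - 9072/255 ≈ 255 - 35.576 = 219.424 → 219
G: 255 - (255-241)×(255-223)/255 = 255 - 448/255 ≈ 255 - 1.757 = 253.243 → 253
B: 255 - (255-219)×(255-160)/255 = 255 - 3420/255 ≈ 255 - 13.412 = 241.588 → 242
= RGB(219, 253, 242)


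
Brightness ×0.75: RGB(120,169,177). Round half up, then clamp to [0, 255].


Multiply each channel by 0.75, round half up, clamp to [0, 255]
R: 120×0.75 = 90
G: 169×0.75 = 126.75 → round → 127
B: 177×0.75 = 132.75 → round → 133
= RGB(90, 127, 133)


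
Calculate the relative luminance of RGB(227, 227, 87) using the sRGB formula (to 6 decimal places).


Linearize each channel (sRGB transfer function): c = v/255; c_lin = c/12.92 if c ≤ 0.04045, else ((c+0.055)/1.055)^2.4
  R: 227/255 ≈ 0.890196 > 0.04045 → ((0.890196+0.055)/1.055)^2.4 ≈ 0.768151
  G: 227/255 ≈ 0.890196 > 0.04045 → ((0.890196+0.055)/1.055)^2.4 ≈ 0.768151
  B: 87/255 ≈ 0.341176 > 0.04045 → ((0.341176+0.055)/1.055)^2.4 ≈ 0.095307
R_lin = 0.768151, G_lin = 0.768151, B_lin = 0.095307
L = 0.2126×R + 0.7152×G + 0.0722×B
L = 0.2126×0.768151 + 0.7152×0.768151 + 0.0722×0.095307
L ≈ 0.719572


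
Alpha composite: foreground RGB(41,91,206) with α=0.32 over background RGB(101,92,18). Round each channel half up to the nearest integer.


C = α×F + (1-α)×B, with 1-α = 0.68
R: 0.32×41 + 0.68×101 = 13.12 + 68.68 = 81.80 → 82
G: 0.32×91 + 0.68×92 = 29.12 + 62.56 = 91.68 → 92
B: 0.32×206 + 0.68×18 = 65.92 + 12.24 = 78.16 → 78
= RGB(82, 92, 78)


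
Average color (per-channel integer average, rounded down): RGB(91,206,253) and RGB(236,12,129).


Midpoint: each channel = ⌊(C₁+C₂)/2⌋
R: ⌊(91+236)/2⌋ = 163
G: ⌊(206+12)/2⌋ = 109
B: ⌊(253+129)/2⌋ = 191
= RGB(163, 109, 191)


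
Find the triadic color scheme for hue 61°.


Triadic: equally spaced at 120° intervals
H1 = 61°
H2 = (61 + 120) mod 360 = 181°
H3 = (61 + 240) mod 360 = 301°
Triadic = 61°, 181°, 301°


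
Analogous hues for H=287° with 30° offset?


Base hue: 287°
Left analog: (287 - 30) mod 360 = 257°
Right analog: (287 + 30) mod 360 = 317°
Analogous hues = 257° and 317°


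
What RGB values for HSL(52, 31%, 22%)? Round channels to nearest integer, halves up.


H=52°, S=0.31, L=0.22
C = (1-|2L-1|)×S = (1-|-0.56|)×0.31 = 0.1364
H' = H/60 = 52/60 ≈ 0.8667; X = C×(1-|H' mod 2 - 1|) ≈ 0.1182
m = L - C/2 = 0.22 - 0.0682 = 0.1518
Sector ⌊H'⌋ = 0 → (R',G',B') = (0.1364, ≈0.1182, 0.0)
RGB = ((R'+m)×255, (G'+m)×255, (B'+m)×255) = (73.491, 68.8534, 38.709)
Round half up → RGB(73, 69, 39)


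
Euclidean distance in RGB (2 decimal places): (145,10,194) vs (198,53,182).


d = √[(R₁-R₂)² + (G₁-G₂)² + (B₁-B₂)²]
d = √[(145-198)² + (10-53)² + (194-182)²]
d = √[2809 + 1849 + 144]
d = √4802
d ≈ 69.30


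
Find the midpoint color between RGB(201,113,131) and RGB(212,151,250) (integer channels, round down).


Midpoint: each channel = ⌊(C₁+C₂)/2⌋
R: ⌊(201+212)/2⌋ = 206
G: ⌊(113+151)/2⌋ = 132
B: ⌊(131+250)/2⌋ = 190
= RGB(206, 132, 190)


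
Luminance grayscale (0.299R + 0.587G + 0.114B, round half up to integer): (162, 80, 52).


Gray = 0.299×R + 0.587×G + 0.114×B
Gray = 0.299×162 + 0.587×80 + 0.114×52
Gray = 48.438 + 46.960 + 5.928
Gray = 101.326 → round half up → 101
Gray = 101


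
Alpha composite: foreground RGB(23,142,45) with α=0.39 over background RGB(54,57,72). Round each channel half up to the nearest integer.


C = α×F + (1-α)×B, with 1-α = 0.61
R: 0.39×23 + 0.61×54 = 8.97 + 32.94 = 41.91 → 42
G: 0.39×142 + 0.61×57 = 55.38 + 34.77 = 90.15 → 90
B: 0.39×45 + 0.61×72 = 17.55 + 43.92 = 61.47 → 61
= RGB(42, 90, 61)


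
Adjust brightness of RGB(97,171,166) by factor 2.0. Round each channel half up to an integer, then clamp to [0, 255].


Multiply each channel by 2.0, round half up, clamp to [0, 255]
R: 97×2.0 = 194
G: 171×2.0 = 342 → clamp → 255
B: 166×2.0 = 332 → clamp → 255
= RGB(194, 255, 255)


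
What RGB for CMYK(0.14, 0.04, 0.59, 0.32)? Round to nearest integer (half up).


R = 255 × (1-C) × (1-K) = 255 × 0.86 × 0.68 = 149.124 → 149
G = 255 × (1-M) × (1-K) = 255 × 0.96 × 0.68 = 166.464 → 166
B = 255 × (1-Y) × (1-K) = 255 × 0.41 × 0.68 = 71.094 → 71
= RGB(149, 166, 71)


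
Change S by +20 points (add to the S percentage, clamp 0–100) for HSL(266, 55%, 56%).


Original S = 55%
Adjustment = +20 percentage points
New S = 55 + (20) = 75
Clamp to [0, 100] → 75
= HSL(266°, 75%, 56%)


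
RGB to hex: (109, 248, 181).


R = 109 → 6D (hex)
G = 248 → F8 (hex)
B = 181 → B5 (hex)
Hex = #6DF8B5


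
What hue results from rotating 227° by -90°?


New hue = (H + rotation) mod 360
New hue = (227 -90) mod 360
= 137 mod 360
= 137°


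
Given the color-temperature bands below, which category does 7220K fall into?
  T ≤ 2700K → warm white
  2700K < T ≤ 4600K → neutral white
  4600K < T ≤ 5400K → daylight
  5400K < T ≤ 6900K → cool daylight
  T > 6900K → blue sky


Temperature: 7220K
7220K > 6900K → blue sky
Classification: blue sky


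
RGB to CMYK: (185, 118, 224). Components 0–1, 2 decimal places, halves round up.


R'=185/255≈0.7255, G'=118/255≈0.4627, B'=224/255≈0.8784
K = 1 - max(R',G',B') = 1 - 224/255 = 31/255 = 0.12156… → 0.12
(1-R'-K)/(1-K) simplifies to (max-R)/max with max = 224:
C = (224-185)/224 = 39/224 = 0.17410… → 0.17
M = (224-118)/224 = 106/224 = 0.47321… → 0.47
Y = (224-224)/224 = 0/224 = 0 → 0.00
= CMYK(0.17, 0.47, 0.00, 0.12)


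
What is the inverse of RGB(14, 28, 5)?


Invert: (255-R, 255-G, 255-B)
R: 255-14 = 241
G: 255-28 = 227
B: 255-5 = 250
= RGB(241, 227, 250)


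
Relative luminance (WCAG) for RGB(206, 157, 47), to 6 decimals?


Linearize each channel (sRGB transfer function): c = v/255; c_lin = c/12.92 if c ≤ 0.04045, else ((c+0.055)/1.055)^2.4
  R: 206/255 ≈ 0.807843 > 0.04045 → ((0.807843+0.055)/1.055)^2.4 ≈ 0.617207
  G: 157/255 ≈ 0.615686 > 0.04045 → ((0.615686+0.055)/1.055)^2.4 ≈ 0.337164
  B: 47/255 ≈ 0.184314 > 0.04045 → ((0.184314+0.055)/1.055)^2.4 ≈ 0.028426
R_lin = 0.617207, G_lin = 0.337164, B_lin = 0.028426
L = 0.2126×R + 0.7152×G + 0.0722×B
L = 0.2126×0.617207 + 0.7152×0.337164 + 0.0722×0.028426
L ≈ 0.374410


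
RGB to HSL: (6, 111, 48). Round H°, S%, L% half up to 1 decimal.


Normalize: R'=6/255≈0.0235, G'=111/255≈0.4353, B'=48/255≈0.1882
Max=111/255, Min=6/255, Δ=Max-Min=105/255
L = (Max+Min)/2 = (111+6)/510 = 117/510 = 0.22941… → L = 22.9%
L ≤ 0.5 → S = Δ/(Max+Min) = 105/(111+6) = 105/117 = 0.89743… → S = 89.7%
(the 1/255 factors cancel in S and H, so raw channel differences can be used)
Max is G' → H = 60 × ((B-R)/Δ + 2) = 60 × ((48-6)/105 + 2)
  42/105 + 2 = 0.4 + 2 = 2.4
  H = 60 × 2.4 = 144° → H = 144.0°
= HSL(144.0°, 89.7%, 22.9%)


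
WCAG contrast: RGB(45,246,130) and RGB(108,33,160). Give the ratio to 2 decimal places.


Linearize each sRGB channel c=v/255: c/12.92 if c ≤ 0.04045 else ((c+0.055)/1.055)^2.4
L = 0.2126×R_lin + 0.7152×G_lin + 0.0722×B_lin
Color 1 (45,246,130):
  R=45: 45/255≈0.1765 > 0.04045 → ((0.1765+0.055)/1.055)^2.4 ≈ 0.02624
  G=246: 246/255≈0.9647 > 0.04045 → ((0.9647+0.055)/1.055)^2.4 ≈ 0.92158
  B=130: 130/255≈0.5098 > 0.04045 → ((0.5098+0.055)/1.055)^2.4 ≈ 0.22323
  L1 = 0.2126×0.02624 + 0.7152×0.92158 + 0.0722×0.22323 ≈ 0.68081
Color 2 (108,33,160):
  R=108: 108/255≈0.4235 > 0.04045 → ((0.4235+0.055)/1.055)^2.4 ≈ 0.14996
  G=33: 33/255≈0.1294 > 0.04045 → ((0.1294+0.055)/1.055)^2.4 ≈ 0.01521
  B=160: 160/255≈0.6275 > 0.04045 → ((0.6275+0.055)/1.055)^2.4 ≈ 0.35153
  L2 = 0.2126×0.14996 + 0.7152×0.01521 + 0.0722×0.35153 ≈ 0.06814
Lighter = 0.68081, Darker = 0.06814
Ratio = (L_lighter + 0.05) / (L_darker + 0.05)
Ratio = (0.68081 + 0.05) / (0.06814 + 0.05) = 0.73081 / 0.11814 ≈ 6.1860
Ratio ≈ 6.19:1


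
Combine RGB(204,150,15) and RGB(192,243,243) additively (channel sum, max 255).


Additive: each channel = min(255, C₁+C₂)
R: 204+192 = 396 → 255
G: 150+243 = 393 → 255
B: 15+243 = 258 → 255
= RGB(255, 255, 255)


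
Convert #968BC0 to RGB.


96 → 150 (R)
8B → 139 (G)
C0 → 192 (B)
= RGB(150, 139, 192)


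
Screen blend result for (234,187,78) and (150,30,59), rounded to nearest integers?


Screen: C = 255 - (255-A)×(255-B)/255, rounded to nearest integer
R: 255 - (255-234)×(255-150)/255 = 255 - 2205/255 ≈ 255 - 8.647 = 246.353 → 246
G: 255 - (255-187)×(255-30)/255 = 255 - 15300/255 ≈ 255 - 60.000 = 195.000 → 195
B: 255 - (255-78)×(255-59)/255 = 255 - 34692/255 ≈ 255 - 136.047 = 118.953 → 119
= RGB(246, 195, 119)


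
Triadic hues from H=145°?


Triadic: equally spaced at 120° intervals
H1 = 145°
H2 = (145 + 120) mod 360 = 265°
H3 = (145 + 240) mod 360 = 25°
Triadic = 145°, 265°, 25°


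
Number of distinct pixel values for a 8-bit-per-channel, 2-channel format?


Total bits = 8 bits/channel × 2 channels = 16 bits
Distinct pixel values = 2^16
= 65,536 pixel values


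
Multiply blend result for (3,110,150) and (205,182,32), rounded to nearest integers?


Multiply: C = A×B/255, rounded to nearest integer
R: 3×205/255 = 615/255 ≈ 2.412 → 2
G: 110×182/255 = 20020/255 ≈ 78.510 → 79
B: 150×32/255 = 4800/255 ≈ 18.824 → 19
= RGB(2, 79, 19)


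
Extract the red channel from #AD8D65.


Color: #AD8D65
R = AD = 173
G = 8D = 141
B = 65 = 101
Red = 173


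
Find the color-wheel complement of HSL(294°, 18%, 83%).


Complement = opposite side of color wheel = hue + 180°
H' = (294 + 180) mod 360 = 114°
S and L unchanged.
= HSL(114°, 18%, 83%)


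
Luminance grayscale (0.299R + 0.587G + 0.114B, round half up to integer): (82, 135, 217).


Gray = 0.299×R + 0.587×G + 0.114×B
Gray = 0.299×82 + 0.587×135 + 0.114×217
Gray = 24.518 + 79.245 + 24.738
Gray = 128.501 → round half up → 129
Gray = 129


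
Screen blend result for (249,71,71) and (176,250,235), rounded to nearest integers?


Screen: C = 255 - (255-A)×(255-B)/255, rounded to nearest integer
R: 255 - (255-249)×(255-176)/255 = 255 - 474/255 ≈ 255 - 1.859 = 253.141 → 253
G: 255 - (255-71)×(255-250)/255 = 255 - 920/255 ≈ 255 - 3.608 = 251.392 → 251
B: 255 - (255-71)×(255-235)/255 = 255 - 3680/255 ≈ 255 - 14.431 = 240.569 → 241
= RGB(253, 251, 241)


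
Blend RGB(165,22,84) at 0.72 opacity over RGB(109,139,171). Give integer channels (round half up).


C = α×F + (1-α)×B, with 1-α = 0.28
R: 0.72×165 + 0.28×109 = 118.80 + 30.52 = 149.32 → 149
G: 0.72×22 + 0.28×139 = 15.84 + 38.92 = 54.76 → 55
B: 0.72×84 + 0.28×171 = 60.48 + 47.88 = 108.36 → 108
= RGB(149, 55, 108)


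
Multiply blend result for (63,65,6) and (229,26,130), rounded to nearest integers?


Multiply: C = A×B/255, rounded to nearest integer
R: 63×229/255 = 14427/255 ≈ 56.576 → 57
G: 65×26/255 = 1690/255 ≈ 6.627 → 7
B: 6×130/255 = 780/255 ≈ 3.059 → 3
= RGB(57, 7, 3)


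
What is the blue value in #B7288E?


Color: #B7288E
R = B7 = 183
G = 28 = 40
B = 8E = 142
Blue = 142


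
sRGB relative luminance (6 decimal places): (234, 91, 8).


Linearize each channel (sRGB transfer function): c = v/255; c_lin = c/12.92 if c ≤ 0.04045, else ((c+0.055)/1.055)^2.4
  R: 234/255 ≈ 0.917647 > 0.04045 → ((0.917647+0.055)/1.055)^2.4 ≈ 0.822786
  G: 91/255 ≈ 0.356863 > 0.04045 → ((0.356863+0.055)/1.055)^2.4 ≈ 0.104616
  B: 8/255 ≈ 0.031373 ≤ 0.04045 → 0.031373/12.92 ≈ 0.002428
R_lin = 0.822786, G_lin = 0.104616, B_lin = 0.002428
L = 0.2126×R + 0.7152×G + 0.0722×B
L = 0.2126×0.822786 + 0.7152×0.104616 + 0.0722×0.002428
L ≈ 0.249921


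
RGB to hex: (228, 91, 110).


R = 228 → E4 (hex)
G = 91 → 5B (hex)
B = 110 → 6E (hex)
Hex = #E45B6E


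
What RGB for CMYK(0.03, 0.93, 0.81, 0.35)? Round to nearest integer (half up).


R = 255 × (1-C) × (1-K) = 255 × 0.97 × 0.65 = 160.7775 → 161
G = 255 × (1-M) × (1-K) = 255 × 0.07 × 0.65 = 11.6025 → 12
B = 255 × (1-Y) × (1-K) = 255 × 0.19 × 0.65 = 31.4925 → 31
= RGB(161, 12, 31)


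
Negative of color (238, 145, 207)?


Invert: (255-R, 255-G, 255-B)
R: 255-238 = 17
G: 255-145 = 110
B: 255-207 = 48
= RGB(17, 110, 48)


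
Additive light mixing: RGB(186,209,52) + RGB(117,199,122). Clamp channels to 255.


Additive: each channel = min(255, C₁+C₂)
R: 186+117 = 303 → 255
G: 209+199 = 408 → 255
B: 52+122 = 174 → 174
= RGB(255, 255, 174)


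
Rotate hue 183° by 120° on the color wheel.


New hue = (H + rotation) mod 360
New hue = (183 + 120) mod 360
= 303 mod 360
= 303°


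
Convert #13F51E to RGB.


13 → 19 (R)
F5 → 245 (G)
1E → 30 (B)
= RGB(19, 245, 30)


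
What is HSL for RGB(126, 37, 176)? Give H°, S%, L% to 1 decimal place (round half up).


Normalize: R'=126/255≈0.4941, G'=37/255≈0.1451, B'=176/255≈0.6902
Max=176/255, Min=37/255, Δ=Max-Min=139/255
L = (Max+Min)/2 = (176+37)/510 = 213/510 = 0.41764… → L = 41.8%
L ≤ 0.5 → S = Δ/(Max+Min) = 139/(176+37) = 139/213 = 0.65258… → S = 65.3%
(the 1/255 factors cancel in S and H, so raw channel differences can be used)
Max is B' → H = 60 × ((R-G)/Δ + 4) = 60 × ((126-37)/139 + 4)
  89/139 + 4 = 0.6402… + 4 = 4.6402…
  H = 60 × 4.6402… = 278.417…° → H = 278.4°
= HSL(278.4°, 65.3%, 41.8%)


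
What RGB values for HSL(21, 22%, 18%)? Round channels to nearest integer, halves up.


H=21°, S=0.22, L=0.18
C = (1-|2L-1|)×S = (1-|-0.64|)×0.22 = 0.0792
H' = H/60 = 21/60 ≈ 0.3500; X = C×(1-|H' mod 2 - 1|) = 0.02772
m = L - C/2 = 0.18 - 0.0396 = 0.1404
Sector ⌊H'⌋ = 0 → (R',G',B') = (0.0792, 0.02772, 0.0)
RGB = ((R'+m)×255, (G'+m)×255, (B'+m)×255) = (55.998, 42.8706, 35.802)
Round half up → RGB(56, 43, 36)


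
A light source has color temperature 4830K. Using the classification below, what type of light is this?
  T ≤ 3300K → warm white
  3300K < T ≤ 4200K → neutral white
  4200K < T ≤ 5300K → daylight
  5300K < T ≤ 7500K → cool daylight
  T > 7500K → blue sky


Temperature: 4830K
4200K < 4830K ≤ 5300K → daylight
Classification: daylight


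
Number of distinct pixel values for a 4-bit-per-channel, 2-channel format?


Total bits = 4 bits/channel × 2 channels = 8 bits
Distinct pixel values = 2^8
= 256 pixel values


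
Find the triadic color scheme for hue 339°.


Triadic: equally spaced at 120° intervals
H1 = 339°
H2 = (339 + 120) mod 360 = 99°
H3 = (339 + 240) mod 360 = 219°
Triadic = 339°, 99°, 219°


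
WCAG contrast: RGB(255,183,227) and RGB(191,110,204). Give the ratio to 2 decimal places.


Linearize each sRGB channel c=v/255: c/12.92 if c ≤ 0.04045 else ((c+0.055)/1.055)^2.4
L = 0.2126×R_lin + 0.7152×G_lin + 0.0722×B_lin
Color 1 (255,183,227):
  R=255: 255/255≈1.0000 > 0.04045 → ((1.0000+0.055)/1.055)^2.4 ≈ 1.00000
  G=183: 183/255≈0.7176 > 0.04045 → ((0.7176+0.055)/1.055)^2.4 ≈ 0.47353
  B=227: 227/255≈0.8902 > 0.04045 → ((0.8902+0.055)/1.055)^2.4 ≈ 0.76815
  L1 = 0.2126×1.00000 + 0.7152×0.47353 + 0.0722×0.76815 ≈ 0.60673
Color 2 (191,110,204):
  R=191: 191/255≈0.7490 > 0.04045 → ((0.7490+0.055)/1.055)^2.4 ≈ 0.52100
  G=110: 110/255≈0.4314 > 0.04045 → ((0.4314+0.055)/1.055)^2.4 ≈ 0.15593
  B=204: 204/255≈0.8000 > 0.04045 → ((0.8000+0.055)/1.055)^2.4 ≈ 0.60383
  L2 = 0.2126×0.52100 + 0.7152×0.15593 + 0.0722×0.60383 ≈ 0.26588
Lighter = 0.60673, Darker = 0.26588
Ratio = (L_lighter + 0.05) / (L_darker + 0.05)
Ratio = (0.60673 + 0.05) / (0.26588 + 0.05) = 0.65673 / 0.31588 ≈ 2.0791
Ratio ≈ 2.08:1


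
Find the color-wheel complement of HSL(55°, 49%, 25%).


Complement = opposite side of color wheel = hue + 180°
H' = (55 + 180) mod 360 = 235°
S and L unchanged.
= HSL(235°, 49%, 25%)


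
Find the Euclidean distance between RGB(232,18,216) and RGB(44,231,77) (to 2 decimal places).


d = √[(R₁-R₂)² + (G₁-G₂)² + (B₁-B₂)²]
d = √[(232-44)² + (18-231)² + (216-77)²]
d = √[35344 + 45369 + 19321]
d = √100034
d ≈ 316.28


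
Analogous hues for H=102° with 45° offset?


Base hue: 102°
Left analog: (102 - 45) mod 360 = 57°
Right analog: (102 + 45) mod 360 = 147°
Analogous hues = 57° and 147°


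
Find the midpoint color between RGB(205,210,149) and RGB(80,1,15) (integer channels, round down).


Midpoint: each channel = ⌊(C₁+C₂)/2⌋
R: ⌊(205+80)/2⌋ = 142
G: ⌊(210+1)/2⌋ = 105
B: ⌊(149+15)/2⌋ = 82
= RGB(142, 105, 82)


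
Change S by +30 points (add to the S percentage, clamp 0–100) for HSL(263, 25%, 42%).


Original S = 25%
Adjustment = +30 percentage points
New S = 25 + (30) = 55
Clamp to [0, 100] → 55
= HSL(263°, 55%, 42%)


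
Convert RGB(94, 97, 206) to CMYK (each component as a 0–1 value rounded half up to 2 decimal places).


R'=94/255≈0.3686, G'=97/255≈0.3804, B'=206/255≈0.8078
K = 1 - max(R',G',B') = 1 - 206/255 = 49/255 = 0.19215… → 0.19
(1-R'-K)/(1-K) simplifies to (max-R)/max with max = 206:
C = (206-94)/206 = 112/206 = 0.54368… → 0.54
M = (206-97)/206 = 109/206 = 0.52912… → 0.53
Y = (206-206)/206 = 0/206 = 0 → 0.00
= CMYK(0.54, 0.53, 0.00, 0.19)


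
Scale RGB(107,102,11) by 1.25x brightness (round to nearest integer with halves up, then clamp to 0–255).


Multiply each channel by 1.25, round half up, clamp to [0, 255]
R: 107×1.25 = 133.75 → round → 134
G: 102×1.25 = 127.5 → round → 128
B: 11×1.25 = 13.75 → round → 14
= RGB(134, 128, 14)


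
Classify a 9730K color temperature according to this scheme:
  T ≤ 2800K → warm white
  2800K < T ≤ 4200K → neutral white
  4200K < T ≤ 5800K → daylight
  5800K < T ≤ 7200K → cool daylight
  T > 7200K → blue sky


Temperature: 9730K
9730K > 7200K → blue sky
Classification: blue sky


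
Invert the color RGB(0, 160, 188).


Invert: (255-R, 255-G, 255-B)
R: 255-0 = 255
G: 255-160 = 95
B: 255-188 = 67
= RGB(255, 95, 67)


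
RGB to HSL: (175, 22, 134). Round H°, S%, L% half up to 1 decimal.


Normalize: R'=175/255≈0.6863, G'=22/255≈0.0863, B'=134/255≈0.5255
Max=175/255, Min=22/255, Δ=Max-Min=153/255
L = (Max+Min)/2 = (175+22)/510 = 197/510 = 0.38627… → L = 38.6%
L ≤ 0.5 → S = Δ/(Max+Min) = 153/(175+22) = 153/197 = 0.77664… → S = 77.7%
(the 1/255 factors cancel in S and H, so raw channel differences can be used)
Max is R' → H = 60 × (((G-B)/Δ) mod 6) = 60 × (((22-134)/153) mod 6)
  (-112)/153 = -0.7320…; negative, so add 6 → 5.2679…
  H = 60 × 5.2679… = 316.078…° → H = 316.1°
= HSL(316.1°, 77.7%, 38.6%)


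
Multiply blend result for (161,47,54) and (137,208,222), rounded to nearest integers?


Multiply: C = A×B/255, rounded to nearest integer
R: 161×137/255 = 22057/255 ≈ 86.498 → 86
G: 47×208/255 = 9776/255 ≈ 38.337 → 38
B: 54×222/255 = 11988/255 ≈ 47.012 → 47
= RGB(86, 38, 47)


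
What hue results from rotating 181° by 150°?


New hue = (H + rotation) mod 360
New hue = (181 + 150) mod 360
= 331 mod 360
= 331°


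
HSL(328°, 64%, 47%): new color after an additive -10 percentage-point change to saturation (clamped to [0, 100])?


Original S = 64%
Adjustment = -10 percentage points
New S = 64 + (-10) = 54
Clamp to [0, 100] → 54
= HSL(328°, 54%, 47%)


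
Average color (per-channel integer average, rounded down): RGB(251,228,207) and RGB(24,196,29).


Midpoint: each channel = ⌊(C₁+C₂)/2⌋
R: ⌊(251+24)/2⌋ = 137
G: ⌊(228+196)/2⌋ = 212
B: ⌊(207+29)/2⌋ = 118
= RGB(137, 212, 118)


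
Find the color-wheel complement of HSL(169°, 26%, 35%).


Complement = opposite side of color wheel = hue + 180°
H' = (169 + 180) mod 360 = 349°
S and L unchanged.
= HSL(349°, 26%, 35%)


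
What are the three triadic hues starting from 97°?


Triadic: equally spaced at 120° intervals
H1 = 97°
H2 = (97 + 120) mod 360 = 217°
H3 = (97 + 240) mod 360 = 337°
Triadic = 97°, 217°, 337°


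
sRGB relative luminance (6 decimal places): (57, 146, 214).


Linearize each channel (sRGB transfer function): c = v/255; c_lin = c/12.92 if c ≤ 0.04045, else ((c+0.055)/1.055)^2.4
  R: 57/255 ≈ 0.223529 > 0.04045 → ((0.223529+0.055)/1.055)^2.4 ≈ 0.040915
  G: 146/255 ≈ 0.572549 > 0.04045 → ((0.572549+0.055)/1.055)^2.4 ≈ 0.287441
  B: 214/255 ≈ 0.839216 > 0.04045 → ((0.839216+0.055)/1.055)^2.4 ≈ 0.672443
R_lin = 0.040915, G_lin = 0.287441, B_lin = 0.672443
L = 0.2126×R + 0.7152×G + 0.0722×B
L = 0.2126×0.040915 + 0.7152×0.287441 + 0.0722×0.672443
L ≈ 0.262827


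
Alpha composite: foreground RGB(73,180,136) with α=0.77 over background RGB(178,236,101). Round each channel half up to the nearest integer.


C = α×F + (1-α)×B, with 1-α = 0.23
R: 0.77×73 + 0.23×178 = 56.21 + 40.94 = 97.15 → 97
G: 0.77×180 + 0.23×236 = 138.60 + 54.28 = 192.88 → 193
B: 0.77×136 + 0.23×101 = 104.72 + 23.23 = 127.95 → 128
= RGB(97, 193, 128)


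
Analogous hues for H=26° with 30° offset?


Base hue: 26°
Left analog: (26 - 30) mod 360 = 356°
Right analog: (26 + 30) mod 360 = 56°
Analogous hues = 356° and 56°


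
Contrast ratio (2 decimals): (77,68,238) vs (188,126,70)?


Linearize each sRGB channel c=v/255: c/12.92 if c ≤ 0.04045 else ((c+0.055)/1.055)^2.4
L = 0.2126×R_lin + 0.7152×G_lin + 0.0722×B_lin
Color 1 (77,68,238):
  R=77: 77/255≈0.3020 > 0.04045 → ((0.3020+0.055)/1.055)^2.4 ≈ 0.07421
  G=68: 68/255≈0.2667 > 0.04045 → ((0.2667+0.055)/1.055)^2.4 ≈ 0.05781
  B=238: 238/255≈0.9333 > 0.04045 → ((0.9333+0.055)/1.055)^2.4 ≈ 0.85499
  L1 = 0.2126×0.07421 + 0.7152×0.05781 + 0.0722×0.85499 ≈ 0.11885
Color 2 (188,126,70):
  R=188: 188/255≈0.7373 > 0.04045 → ((0.7373+0.055)/1.055)^2.4 ≈ 0.50289
  G=126: 126/255≈0.4941 > 0.04045 → ((0.4941+0.055)/1.055)^2.4 ≈ 0.20864
  B=70: 70/255≈0.2745 > 0.04045 → ((0.2745+0.055)/1.055)^2.4 ≈ 0.06125
  L2 = 0.2126×0.50289 + 0.7152×0.20864 + 0.0722×0.06125 ≈ 0.26055
Lighter = 0.26055, Darker = 0.11885
Ratio = (L_lighter + 0.05) / (L_darker + 0.05)
Ratio = (0.26055 + 0.05) / (0.11885 + 0.05) = 0.31055 / 0.16885 ≈ 1.8392
Ratio ≈ 1.84:1


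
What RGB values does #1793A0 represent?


17 → 23 (R)
93 → 147 (G)
A0 → 160 (B)
= RGB(23, 147, 160)


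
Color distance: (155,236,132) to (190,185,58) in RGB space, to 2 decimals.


d = √[(R₁-R₂)² + (G₁-G₂)² + (B₁-B₂)²]
d = √[(155-190)² + (236-185)² + (132-58)²]
d = √[1225 + 2601 + 5476]
d = √9302
d ≈ 96.45


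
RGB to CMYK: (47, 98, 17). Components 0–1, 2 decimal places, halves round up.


R'=47/255≈0.1843, G'=98/255≈0.3843, B'=17/255≈0.0667
K = 1 - max(R',G',B') = 1 - 98/255 = 157/255 = 0.61568… → 0.62
(1-R'-K)/(1-K) simplifies to (max-R)/max with max = 98:
C = (98-47)/98 = 51/98 = 0.52040… → 0.52
M = (98-98)/98 = 0/98 = 0 → 0.00
Y = (98-17)/98 = 81/98 = 0.82653… → 0.83
= CMYK(0.52, 0.00, 0.83, 0.62)


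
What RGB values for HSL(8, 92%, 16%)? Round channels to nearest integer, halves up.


H=8°, S=0.92, L=0.16
C = (1-|2L-1|)×S = (1-|-0.68|)×0.92 = 0.2944
H' = H/60 = 8/60 ≈ 0.1333; X = C×(1-|H' mod 2 - 1|) ≈ 0.0393
m = L - C/2 = 0.16 - 0.1472 = 0.0128
Sector ⌊H'⌋ = 0 → (R',G',B') = (0.2944, ≈0.0393, 0.0)
RGB = ((R'+m)×255, (G'+m)×255, (B'+m)×255) = (78.336, 13.2736, 3.264)
Round half up → RGB(78, 13, 3)


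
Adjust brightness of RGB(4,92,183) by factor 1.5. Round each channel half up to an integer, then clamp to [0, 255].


Multiply each channel by 1.5, round half up, clamp to [0, 255]
R: 4×1.5 = 6
G: 92×1.5 = 138
B: 183×1.5 = 274.5 → round → 275 → clamp → 255
= RGB(6, 138, 255)


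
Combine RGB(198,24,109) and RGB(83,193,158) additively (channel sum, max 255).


Additive: each channel = min(255, C₁+C₂)
R: 198+83 = 281 → 255
G: 24+193 = 217 → 217
B: 109+158 = 267 → 255
= RGB(255, 217, 255)


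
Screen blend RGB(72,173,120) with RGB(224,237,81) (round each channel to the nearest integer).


Screen: C = 255 - (255-A)×(255-B)/255, rounded to nearest integer
R: 255 - (255-72)×(255-224)/255 = 255 - 5673/255 ≈ 255 - 22.247 = 232.753 → 233
G: 255 - (255-173)×(255-237)/255 = 255 - 1476/255 ≈ 255 - 5.788 = 249.212 → 249
B: 255 - (255-120)×(255-81)/255 = 255 - 23490/255 ≈ 255 - 92.118 = 162.882 → 163
= RGB(233, 249, 163)


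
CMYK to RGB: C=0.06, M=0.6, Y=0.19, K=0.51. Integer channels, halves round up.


R = 255 × (1-C) × (1-K) = 255 × 0.94 × 0.49 = 117.453 → 117
G = 255 × (1-M) × (1-K) = 255 × 0.40 × 0.49 = 49.98 → 50
B = 255 × (1-Y) × (1-K) = 255 × 0.81 × 0.49 = 101.2095 → 101
= RGB(117, 50, 101)


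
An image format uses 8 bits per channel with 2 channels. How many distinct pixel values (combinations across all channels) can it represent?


Total bits = 8 bits/channel × 2 channels = 16 bits
Distinct pixel values = 2^16
= 65,536 pixel values


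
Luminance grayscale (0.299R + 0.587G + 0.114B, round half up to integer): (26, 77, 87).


Gray = 0.299×R + 0.587×G + 0.114×B
Gray = 0.299×26 + 0.587×77 + 0.114×87
Gray = 7.774 + 45.199 + 9.918
Gray = 62.891 → round half up → 63
Gray = 63


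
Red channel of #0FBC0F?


Color: #0FBC0F
R = 0F = 15
G = BC = 188
B = 0F = 15
Red = 15


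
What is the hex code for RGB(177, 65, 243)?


R = 177 → B1 (hex)
G = 65 → 41 (hex)
B = 243 → F3 (hex)
Hex = #B141F3


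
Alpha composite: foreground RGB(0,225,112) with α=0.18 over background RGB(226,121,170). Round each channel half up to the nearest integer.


C = α×F + (1-α)×B, with 1-α = 0.82
R: 0.18×0 + 0.82×226 = 0.00 + 185.32 = 185.32 → 185
G: 0.18×225 + 0.82×121 = 40.50 + 99.22 = 139.72 → 140
B: 0.18×112 + 0.82×170 = 20.16 + 139.40 = 159.56 → 160
= RGB(185, 140, 160)


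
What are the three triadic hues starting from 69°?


Triadic: equally spaced at 120° intervals
H1 = 69°
H2 = (69 + 120) mod 360 = 189°
H3 = (69 + 240) mod 360 = 309°
Triadic = 69°, 189°, 309°


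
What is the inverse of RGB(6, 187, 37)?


Invert: (255-R, 255-G, 255-B)
R: 255-6 = 249
G: 255-187 = 68
B: 255-37 = 218
= RGB(249, 68, 218)


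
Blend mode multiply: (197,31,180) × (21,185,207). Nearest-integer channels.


Multiply: C = A×B/255, rounded to nearest integer
R: 197×21/255 = 4137/255 ≈ 16.224 → 16
G: 31×185/255 = 5735/255 ≈ 22.490 → 22
B: 180×207/255 = 37260/255 ≈ 146.118 → 146
= RGB(16, 22, 146)


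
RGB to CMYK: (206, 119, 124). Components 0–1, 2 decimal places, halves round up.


R'=206/255≈0.8078, G'=119/255≈0.4667, B'=124/255≈0.4863
K = 1 - max(R',G',B') = 1 - 206/255 = 49/255 = 0.19215… → 0.19
(1-R'-K)/(1-K) simplifies to (max-R)/max with max = 206:
C = (206-206)/206 = 0/206 = 0 → 0.00
M = (206-119)/206 = 87/206 = 0.42233… → 0.42
Y = (206-124)/206 = 82/206 = 0.39805… → 0.40
= CMYK(0.00, 0.42, 0.40, 0.19)


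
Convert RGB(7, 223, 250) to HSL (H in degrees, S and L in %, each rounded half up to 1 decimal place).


Normalize: R'=7/255≈0.0275, G'=223/255≈0.8745, B'=250/255≈0.9804
Max=250/255, Min=7/255, Δ=Max-Min=243/255
L = (Max+Min)/2 = (250+7)/510 = 257/510 = 0.50392… → L = 50.4%
L > 0.5 → S = Δ/(2-Max-Min) = 243/(510-250-7) = 243/253 = 0.96047… → S = 96.0%
(the 1/255 factors cancel in S and H, so raw channel differences can be used)
Max is B' → H = 60 × ((R-G)/Δ + 4) = 60 × ((7-223)/243 + 4)
  -216/243 + 4 = -0.8888… + 4 = 3.1111…
  H = 60 × 3.1111… = 186.666…° → H = 186.7°
= HSL(186.7°, 96.0%, 50.4%)


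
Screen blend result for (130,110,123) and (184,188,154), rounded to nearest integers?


Screen: C = 255 - (255-A)×(255-B)/255, rounded to nearest integer
R: 255 - (255-130)×(255-184)/255 = 255 - 8875/255 ≈ 255 - 34.804 = 220.196 → 220
G: 255 - (255-110)×(255-188)/255 = 255 - 9715/255 ≈ 255 - 38.098 = 216.902 → 217
B: 255 - (255-123)×(255-154)/255 = 255 - 13332/255 ≈ 255 - 52.282 = 202.718 → 203
= RGB(220, 217, 203)


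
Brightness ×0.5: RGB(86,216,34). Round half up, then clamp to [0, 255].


Multiply each channel by 0.5, round half up, clamp to [0, 255]
R: 86×0.5 = 43
G: 216×0.5 = 108
B: 34×0.5 = 17
= RGB(43, 108, 17)


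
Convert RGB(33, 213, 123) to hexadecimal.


R = 33 → 21 (hex)
G = 213 → D5 (hex)
B = 123 → 7B (hex)
Hex = #21D57B


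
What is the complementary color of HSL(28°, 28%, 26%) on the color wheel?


Complement = opposite side of color wheel = hue + 180°
H' = (28 + 180) mod 360 = 208°
S and L unchanged.
= HSL(208°, 28%, 26%)


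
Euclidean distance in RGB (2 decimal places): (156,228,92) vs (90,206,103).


d = √[(R₁-R₂)² + (G₁-G₂)² + (B₁-B₂)²]
d = √[(156-90)² + (228-206)² + (92-103)²]
d = √[4356 + 484 + 121]
d = √4961
d ≈ 70.43


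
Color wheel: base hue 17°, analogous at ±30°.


Base hue: 17°
Left analog: (17 - 30) mod 360 = 347°
Right analog: (17 + 30) mod 360 = 47°
Analogous hues = 347° and 47°


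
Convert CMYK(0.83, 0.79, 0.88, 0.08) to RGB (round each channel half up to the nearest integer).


R = 255 × (1-C) × (1-K) = 255 × 0.17 × 0.92 = 39.882 → 40
G = 255 × (1-M) × (1-K) = 255 × 0.21 × 0.92 = 49.266 → 49
B = 255 × (1-Y) × (1-K) = 255 × 0.12 × 0.92 = 28.152 → 28
= RGB(40, 49, 28)


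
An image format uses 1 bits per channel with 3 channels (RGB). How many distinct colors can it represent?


Total bits = 1 bits/channel × 3 channels = 3 bits
Distinct colors = 2^3
= 8 colors


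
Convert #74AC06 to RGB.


74 → 116 (R)
AC → 172 (G)
06 → 6 (B)
= RGB(116, 172, 6)


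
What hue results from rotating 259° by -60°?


New hue = (H + rotation) mod 360
New hue = (259 -60) mod 360
= 199 mod 360
= 199°


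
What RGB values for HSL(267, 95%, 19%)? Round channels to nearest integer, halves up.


H=267°, S=0.95, L=0.19
C = (1-|2L-1|)×S = (1-|-0.62|)×0.95 = 0.361
H' = H/60 = 267/60 ≈ 4.4500; X = C×(1-|H' mod 2 - 1|) = 0.16245
m = L - C/2 = 0.19 - 0.1805 = 0.0095
Sector ⌊H'⌋ = 4 → (R',G',B') = (0.16245, 0.0, 0.361)
RGB = ((R'+m)×255, (G'+m)×255, (B'+m)×255) = (43.84725, 2.4225, 94.4775)
Round half up → RGB(44, 2, 94)


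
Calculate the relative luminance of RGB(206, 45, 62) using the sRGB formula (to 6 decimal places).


Linearize each channel (sRGB transfer function): c = v/255; c_lin = c/12.92 if c ≤ 0.04045, else ((c+0.055)/1.055)^2.4
  R: 206/255 ≈ 0.807843 > 0.04045 → ((0.807843+0.055)/1.055)^2.4 ≈ 0.617207
  G: 45/255 ≈ 0.176471 > 0.04045 → ((0.176471+0.055)/1.055)^2.4 ≈ 0.026241
  B: 62/255 ≈ 0.243137 > 0.04045 → ((0.243137+0.055)/1.055)^2.4 ≈ 0.048172
R_lin = 0.617207, G_lin = 0.026241, B_lin = 0.048172
L = 0.2126×R + 0.7152×G + 0.0722×B
L = 0.2126×0.617207 + 0.7152×0.026241 + 0.0722×0.048172
L ≈ 0.153464


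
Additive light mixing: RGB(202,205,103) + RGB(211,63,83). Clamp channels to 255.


Additive: each channel = min(255, C₁+C₂)
R: 202+211 = 413 → 255
G: 205+63 = 268 → 255
B: 103+83 = 186 → 186
= RGB(255, 255, 186)


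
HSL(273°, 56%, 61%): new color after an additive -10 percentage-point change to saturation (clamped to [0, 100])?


Original S = 56%
Adjustment = -10 percentage points
New S = 56 + (-10) = 46
Clamp to [0, 100] → 46
= HSL(273°, 46%, 61%)


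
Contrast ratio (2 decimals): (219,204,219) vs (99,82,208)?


Linearize each sRGB channel c=v/255: c/12.92 if c ≤ 0.04045 else ((c+0.055)/1.055)^2.4
L = 0.2126×R_lin + 0.7152×G_lin + 0.0722×B_lin
Color 1 (219,204,219):
  R=219: 219/255≈0.8588 > 0.04045 → ((0.8588+0.055)/1.055)^2.4 ≈ 0.70838
  G=204: 204/255≈0.8000 > 0.04045 → ((0.8000+0.055)/1.055)^2.4 ≈ 0.60383
  B=219: 219/255≈0.8588 > 0.04045 → ((0.8588+0.055)/1.055)^2.4 ≈ 0.70838
  L1 = 0.2126×0.70838 + 0.7152×0.60383 + 0.0722×0.70838 ≈ 0.63360
Color 2 (99,82,208):
  R=99: 99/255≈0.3882 > 0.04045 → ((0.3882+0.055)/1.055)^2.4 ≈ 0.12477
  G=82: 82/255≈0.3216 > 0.04045 → ((0.3216+0.055)/1.055)^2.4 ≈ 0.08438
  B=208: 208/255≈0.8157 > 0.04045 → ((0.8157+0.055)/1.055)^2.4 ≈ 0.63076
  L2 = 0.2126×0.12477 + 0.7152×0.08438 + 0.0722×0.63076 ≈ 0.13241
Lighter = 0.63360, Darker = 0.13241
Ratio = (L_lighter + 0.05) / (L_darker + 0.05)
Ratio = (0.63360 + 0.05) / (0.13241 + 0.05) = 0.68360 / 0.18241 ≈ 3.7476
Ratio ≈ 3.75:1
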